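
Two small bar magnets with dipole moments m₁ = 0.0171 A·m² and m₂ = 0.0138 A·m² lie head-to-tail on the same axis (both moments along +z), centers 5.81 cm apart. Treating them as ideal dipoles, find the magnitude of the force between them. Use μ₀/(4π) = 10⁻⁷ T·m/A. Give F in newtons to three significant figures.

F ≈ 1.24×10⁻⁵ N

On-axis B of dipole 1: B = (μ₀/4π)·2m₁/r³. Force on dipole 2: F = m₂·dB/dr.
dB/dr = −(μ₀/4π)·6m₁/r⁴, so |F| = (μ₀/4π)·6m₁m₂/r⁴.
F = 6(10⁻⁷)(0.0171)(0.0138)/(0.0581)⁴ = 1.243×10⁻⁵ N.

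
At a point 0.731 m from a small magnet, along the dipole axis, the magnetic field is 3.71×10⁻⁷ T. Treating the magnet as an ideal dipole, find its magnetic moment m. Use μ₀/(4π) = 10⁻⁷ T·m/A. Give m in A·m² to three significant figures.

m ≈ 0.725 A·m²

On axis B = (μ₀/4π)·2m/r³, so m = Br³·4π/(μ₀·2).
m = (3.71×10⁻⁷)·(0.731)³ / (2·10⁻⁷) = 0.7246 A·m².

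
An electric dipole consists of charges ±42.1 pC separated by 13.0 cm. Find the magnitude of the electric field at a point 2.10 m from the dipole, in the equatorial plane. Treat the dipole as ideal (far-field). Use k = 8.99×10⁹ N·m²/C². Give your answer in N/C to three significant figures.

Dipole moment p = qd = (4.21×10⁻¹¹ C)(0.130 m) = 5.473×10⁻¹² C·m.
In the equatorial plane E = kp/r³.
E = (8.99×10⁹)(5.473×10⁻¹²) / (2.10)³ = 0.005313 N/C.

E ≈ 0.00531 N/C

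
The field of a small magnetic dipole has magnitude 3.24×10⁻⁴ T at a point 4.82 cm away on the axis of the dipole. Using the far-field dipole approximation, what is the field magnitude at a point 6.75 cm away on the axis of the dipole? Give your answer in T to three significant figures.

Dipole fields scale as 1/r³ in the far field; the geometry is the same at both points.
B₂ = B₁ · (r₁/r₂)³ = 3.24×10⁻⁴ · (4.82/6.75)³.
(r₁/r₂)³ = (0.7141)³ = 0.3641.
B₂ ≈ 1.180×10⁻⁴ T.

B ≈ 1.18×10⁻⁴ T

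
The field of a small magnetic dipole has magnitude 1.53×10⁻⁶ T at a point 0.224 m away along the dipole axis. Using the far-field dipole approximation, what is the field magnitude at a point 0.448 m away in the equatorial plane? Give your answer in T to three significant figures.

Dipole fields scale as 1/r³ in the far field.
The axial field is twice the equatorial field at the same r, so the geometry factor is 1/2.
B₂ = B₁ · (1/2) · (r₁/r₂)³ = 1.53×10⁻⁶ · 0.5 · (0.224/0.448)³.
(r₁/r₂)³ = (0.5)³ = 0.125.
B₂ ≈ 9.562×10⁻⁸ T.

B ≈ 9.56×10⁻⁸ T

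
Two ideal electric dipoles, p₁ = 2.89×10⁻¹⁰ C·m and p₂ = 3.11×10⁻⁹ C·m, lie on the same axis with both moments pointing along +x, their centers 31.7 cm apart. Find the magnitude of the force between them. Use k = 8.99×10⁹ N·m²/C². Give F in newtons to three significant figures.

F ≈ 4.80×10⁻⁶ N

On-axis field of dipole 1 at distance r: E = 2kp₁/r³. Force on dipole 2 is F = p₂·dE/dr (gradient along axis).
dE/dr = −6kp₁/r⁴, so |F| = 6kp₁p₂/r⁴ (attractive for aligned moments).
F = 6(8.99×10⁹)(2.89×10⁻¹⁰)(3.11×10⁻⁹)/(0.317)⁴ = 4.801×10⁻⁶ N.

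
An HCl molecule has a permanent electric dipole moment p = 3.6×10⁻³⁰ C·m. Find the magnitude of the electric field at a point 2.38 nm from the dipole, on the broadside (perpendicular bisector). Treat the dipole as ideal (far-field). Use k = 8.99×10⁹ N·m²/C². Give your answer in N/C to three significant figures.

On the perpendicular bisector E = kp/r³ (half the axial value at the same distance).
E = (8.99×10⁹)(3.60×10⁻³⁰) / (2.38×10⁻⁹)³ = 2.401×10⁶ N/C.

E ≈ 2.40×10⁶ N/C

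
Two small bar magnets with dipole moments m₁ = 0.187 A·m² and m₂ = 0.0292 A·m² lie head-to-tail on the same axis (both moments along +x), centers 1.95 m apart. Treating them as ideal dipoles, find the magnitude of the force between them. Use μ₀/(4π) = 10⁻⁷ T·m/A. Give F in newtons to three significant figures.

On-axis B of dipole 1: B = (μ₀/4π)·2m₁/r³. Force on dipole 2: F = m₂·dB/dr.
dB/dr = −(μ₀/4π)·6m₁/r⁴, so |F| = (μ₀/4π)·6m₁m₂/r⁴.
F = 6(10⁻⁷)(0.187)(0.0292)/(1.95)⁴ = 2.266×10⁻¹⁰ N.

F ≈ 2.27×10⁻¹⁰ N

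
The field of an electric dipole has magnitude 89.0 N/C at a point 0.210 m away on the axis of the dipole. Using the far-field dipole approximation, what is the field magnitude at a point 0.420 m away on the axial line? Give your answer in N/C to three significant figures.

Dipole fields scale as 1/r³ in the far field; the geometry is the same at both points.
E₂ = E₁ · (r₁/r₂)³ = 89.0 · (0.210/0.420)³.
(r₁/r₂)³ = (0.5)³ = 0.125.
E₂ ≈ 11.12 N/C.

E ≈ 11.1 N/C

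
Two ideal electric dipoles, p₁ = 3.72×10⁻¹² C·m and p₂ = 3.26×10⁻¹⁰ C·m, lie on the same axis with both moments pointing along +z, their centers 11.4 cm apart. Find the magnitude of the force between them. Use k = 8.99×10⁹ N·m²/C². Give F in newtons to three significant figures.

F ≈ 3.87×10⁻⁷ N

On-axis field of dipole 1 at distance r: E = 2kp₁/r³. Force on dipole 2 is F = p₂·dE/dr (gradient along axis).
dE/dr = −6kp₁/r⁴, so |F| = 6kp₁p₂/r⁴ (attractive for aligned moments).
F = 6(8.99×10⁹)(3.72×10⁻¹²)(3.26×10⁻¹⁰)/(0.114)⁴ = 3.873×10⁻⁷ N.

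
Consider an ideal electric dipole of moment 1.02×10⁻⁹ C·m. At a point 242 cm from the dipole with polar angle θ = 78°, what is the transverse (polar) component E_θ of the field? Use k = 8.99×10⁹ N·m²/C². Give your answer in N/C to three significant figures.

For a dipole, E_θ = (kp sinθ)/r³.
kp/r³ = (8.99×10⁹)(1.02×10⁻⁹)/(2.42)³ = 0.6470 N/C.
E_θ = 0.6470·sin78° = 0.6329 N/C.

E_θ ≈ 0.633 N/C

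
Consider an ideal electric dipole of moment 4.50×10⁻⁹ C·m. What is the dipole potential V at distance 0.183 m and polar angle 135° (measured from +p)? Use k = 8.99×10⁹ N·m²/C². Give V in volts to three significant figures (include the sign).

V ≈ -854 V

The dipole potential is V = kp cosθ / r².
V = (8.99×10⁹)(4.50×10⁻⁹)·cos135° / (0.183)² = -854.2 V.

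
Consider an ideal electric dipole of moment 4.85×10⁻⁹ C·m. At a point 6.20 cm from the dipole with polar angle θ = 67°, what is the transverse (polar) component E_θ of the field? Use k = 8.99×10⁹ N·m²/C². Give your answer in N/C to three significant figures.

For a dipole, E_θ = (kp sinθ)/r³.
kp/r³ = (8.99×10⁹)(4.85×10⁻⁹)/(0.0620)³ = 1.829×10⁵ N/C.
E_θ = 1.829×10⁵·sin67° = 1.684×10⁵ N/C.

E_θ ≈ 1.68×10⁵ N/C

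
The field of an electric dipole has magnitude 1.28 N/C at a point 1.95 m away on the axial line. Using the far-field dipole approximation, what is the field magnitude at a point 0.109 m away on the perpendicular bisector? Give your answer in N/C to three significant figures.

E ≈ 3660 N/C

Dipole fields scale as 1/r³ in the far field.
The axial field is twice the equatorial field at the same r, so the geometry factor is 1/2.
E₂ = E₁ · (1/2) · (r₁/r₂)³ = 1.28 · 0.5 · (1.95/0.109)³.
(r₁/r₂)³ = (17.89)³ = 5726.
E₂ ≈ 3664 N/C.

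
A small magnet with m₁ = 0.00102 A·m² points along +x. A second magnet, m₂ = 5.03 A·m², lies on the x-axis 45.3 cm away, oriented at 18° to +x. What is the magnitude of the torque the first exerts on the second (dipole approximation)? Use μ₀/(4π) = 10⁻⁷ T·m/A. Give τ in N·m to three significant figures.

τ ≈ 3.41×10⁻⁹ N·m

Dipole B is on the axis of dipole A, so B₁ there is axial: B₁ = (μ₀/4π)·2m₁/r³ along +x.
B₁ = 2(10⁻⁷)(0.00102)/(0.453)³ = 2.194×10⁻⁹ T.
τ = m₂ B₁ sinθ.
τ = (5.03)(2.194×10⁻⁹)·sin18° = 3.411×10⁻⁹ N·m.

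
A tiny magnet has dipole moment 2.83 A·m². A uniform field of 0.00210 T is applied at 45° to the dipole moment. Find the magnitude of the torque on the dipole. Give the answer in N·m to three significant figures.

Torque on a magnetic dipole: τ = mB sinθ.
τ = (2.83)(0.00210)·sin45° = 0.004202 N·m.

τ ≈ 0.00420 N·m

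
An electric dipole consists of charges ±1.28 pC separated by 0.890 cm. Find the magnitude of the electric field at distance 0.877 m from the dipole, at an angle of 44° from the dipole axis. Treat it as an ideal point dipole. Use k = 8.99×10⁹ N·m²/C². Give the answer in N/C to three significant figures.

Dipole moment p = qd = (1.28×10⁻¹² C)(0.00890 m) = 1.139×10⁻¹⁴ C·m.
At angle θ the dipole field magnitude is E = (kp/r³)·√(1 + 3cos²θ).
kp/r³ = (8.99×10⁹)(1.139×10⁻¹⁴) / (0.877)³ = 1.518×10⁻⁴ N/C.
√(1 + 3cos²44°) = √(1 + 3·0.5174) = √2.5523 ≈ 1.5976.
E ≈ 1.518×10⁻⁴ × 1.598 = 2.425×10⁻⁴ N/C.

E ≈ 2.43×10⁻⁴ N/C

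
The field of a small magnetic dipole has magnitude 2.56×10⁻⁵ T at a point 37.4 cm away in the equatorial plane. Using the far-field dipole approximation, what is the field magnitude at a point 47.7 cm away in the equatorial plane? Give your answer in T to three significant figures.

Dipole fields scale as 1/r³ in the far field; the geometry is the same at both points.
B₂ = B₁ · (r₁/r₂)³ = 2.56×10⁻⁵ · (37.4/47.7)³.
(r₁/r₂)³ = (0.7841)³ = 0.482.
B₂ ≈ 1.234×10⁻⁵ T.

B ≈ 1.23×10⁻⁵ T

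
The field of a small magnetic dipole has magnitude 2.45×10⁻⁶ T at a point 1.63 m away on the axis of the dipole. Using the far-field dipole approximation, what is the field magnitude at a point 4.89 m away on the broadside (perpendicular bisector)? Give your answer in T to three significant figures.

B ≈ 4.54×10⁻⁸ T

Dipole fields scale as 1/r³ in the far field.
The axial field is twice the equatorial field at the same r, so the geometry factor is 1/2.
B₂ = B₁ · (1/2) · (r₁/r₂)³ = 2.45×10⁻⁶ · 0.5 · (1.63/4.89)³.
(r₁/r₂)³ = (0.3333)³ = 0.03704.
B₂ ≈ 4.537×10⁻⁸ T.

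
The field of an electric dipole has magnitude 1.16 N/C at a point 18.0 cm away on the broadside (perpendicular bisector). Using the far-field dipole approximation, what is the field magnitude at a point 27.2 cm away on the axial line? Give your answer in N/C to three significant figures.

Dipole fields scale as 1/r³ in the far field.
The axial field is twice the equatorial field at the same r, so the geometry factor is 2/1.
E₂ = E₁ · (2/1) · (r₁/r₂)³ = 1.16 · 2 · (18.0/27.2)³.
(r₁/r₂)³ = (0.6618)³ = 0.2898.
E₂ ≈ 0.6724 N/C.

E ≈ 0.672 N/C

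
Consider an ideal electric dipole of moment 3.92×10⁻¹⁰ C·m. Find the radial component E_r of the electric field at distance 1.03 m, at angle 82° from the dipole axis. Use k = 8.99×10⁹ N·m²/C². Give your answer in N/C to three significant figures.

For a dipole, E_r = (2kp cosθ)/r³.
kp/r³ = (8.99×10⁹)(3.92×10⁻¹⁰)/(1.03)³ = 3.225 N/C.
E_r = 2·3.225·cos82° = 0.8977 N/C.

E_r ≈ 0.898 N/C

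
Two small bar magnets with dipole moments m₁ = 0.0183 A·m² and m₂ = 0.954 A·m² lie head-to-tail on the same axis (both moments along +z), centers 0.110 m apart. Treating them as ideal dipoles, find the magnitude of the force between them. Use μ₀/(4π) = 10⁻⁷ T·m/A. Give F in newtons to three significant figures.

F ≈ 7.15×10⁻⁵ N

On-axis B of dipole 1: B = (μ₀/4π)·2m₁/r³. Force on dipole 2: F = m₂·dB/dr.
dB/dr = −(μ₀/4π)·6m₁/r⁴, so |F| = (μ₀/4π)·6m₁m₂/r⁴.
F = 6(10⁻⁷)(0.0183)(0.954)/(0.110)⁴ = 7.155×10⁻⁵ N.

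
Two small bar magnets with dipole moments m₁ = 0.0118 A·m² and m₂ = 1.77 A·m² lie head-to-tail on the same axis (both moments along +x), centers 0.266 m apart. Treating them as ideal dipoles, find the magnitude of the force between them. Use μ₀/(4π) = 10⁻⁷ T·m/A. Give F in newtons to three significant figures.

On-axis B of dipole 1: B = (μ₀/4π)·2m₁/r³. Force on dipole 2: F = m₂·dB/dr.
dB/dr = −(μ₀/4π)·6m₁/r⁴, so |F| = (μ₀/4π)·6m₁m₂/r⁴.
F = 6(10⁻⁷)(0.0118)(1.77)/(0.266)⁴ = 2.503×10⁻⁶ N.

F ≈ 2.50×10⁻⁶ N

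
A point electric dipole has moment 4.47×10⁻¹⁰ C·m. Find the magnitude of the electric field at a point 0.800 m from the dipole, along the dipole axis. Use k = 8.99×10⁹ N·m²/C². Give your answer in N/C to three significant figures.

E ≈ 15.7 N/C

On the dipole axis E = 2kp/r³.
E = 2·(8.99×10⁹)(4.47×10⁻¹⁰) / (0.800)³ = 15.70 N/C.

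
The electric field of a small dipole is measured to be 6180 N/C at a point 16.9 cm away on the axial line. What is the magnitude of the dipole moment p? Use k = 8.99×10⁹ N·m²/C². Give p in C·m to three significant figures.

p ≈ 1.66×10⁻⁹ C·m

On axis E = 2kp/r³, so p = Er³/(2k).
p = (6180)·(0.169)³ / (2·8.99×10⁹) = 1.659×10⁻⁹ C·m.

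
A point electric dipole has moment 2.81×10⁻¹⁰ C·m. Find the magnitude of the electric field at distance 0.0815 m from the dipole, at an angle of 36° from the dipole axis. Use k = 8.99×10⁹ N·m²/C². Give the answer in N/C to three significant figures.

At angle θ the dipole field magnitude is E = (kp/r³)·√(1 + 3cos²θ).
kp/r³ = (8.99×10⁹)(2.81×10⁻¹⁰) / (0.0815)³ = 4667 N/C.
√(1 + 3cos²36°) = √(1 + 3·0.6545) = √2.9635 ≈ 1.7215.
E ≈ 4667 × 1.721 = 8033 N/C.

E ≈ 8030 N/C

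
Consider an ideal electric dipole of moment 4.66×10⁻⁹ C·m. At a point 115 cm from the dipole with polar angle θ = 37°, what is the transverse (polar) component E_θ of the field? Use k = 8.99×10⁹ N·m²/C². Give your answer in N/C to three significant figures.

E_θ ≈ 16.6 N/C

For a dipole, E_θ = (kp sinθ)/r³.
kp/r³ = (8.99×10⁹)(4.66×10⁻⁹)/(1.15)³ = 27.55 N/C.
E_θ = 27.55·sin37° = 16.58 N/C.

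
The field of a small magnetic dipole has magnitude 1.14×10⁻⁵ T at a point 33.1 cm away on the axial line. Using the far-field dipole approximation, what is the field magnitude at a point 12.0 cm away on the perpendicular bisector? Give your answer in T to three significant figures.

B ≈ 1.20×10⁻⁴ T

Dipole fields scale as 1/r³ in the far field.
The axial field is twice the equatorial field at the same r, so the geometry factor is 1/2.
B₂ = B₁ · (1/2) · (r₁/r₂)³ = 1.14×10⁻⁵ · 0.5 · (33.1/12.0)³.
(r₁/r₂)³ = (2.758)³ = 20.99.
B₂ ≈ 1.196×10⁻⁴ T.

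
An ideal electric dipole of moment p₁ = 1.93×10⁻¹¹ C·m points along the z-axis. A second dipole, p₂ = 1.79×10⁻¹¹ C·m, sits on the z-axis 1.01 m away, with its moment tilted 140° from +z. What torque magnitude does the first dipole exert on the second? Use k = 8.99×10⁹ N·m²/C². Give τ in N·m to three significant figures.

τ ≈ 3.88×10⁻¹² N·m

The second dipole sits on the axis of the first, so the field there is axial: E₁ = 2kp₁/r³ along +z.
E₁ = 2(8.99×10⁹)(1.93×10⁻¹¹)/(1.01)³ = 0.3368 N/C.
Torque on the second dipole: τ = p₂ E₁ sinθ.
τ = (1.79×10⁻¹¹)(0.3368)·sin140° = 3.875×10⁻¹² N·m.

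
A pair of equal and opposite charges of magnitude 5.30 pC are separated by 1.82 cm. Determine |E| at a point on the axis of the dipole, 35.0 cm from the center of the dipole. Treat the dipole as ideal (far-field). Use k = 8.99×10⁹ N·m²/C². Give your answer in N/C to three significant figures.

Dipole moment p = qd = (5.30×10⁻¹² C)(0.0182 m) = 9.646×10⁻¹⁴ C·m.
On the dipole axis E = 2kp/r³.
E = 2·(8.99×10⁹)(9.646×10⁻¹⁴) / (0.350)³ = 0.04045 N/C.

E ≈ 0.0405 N/C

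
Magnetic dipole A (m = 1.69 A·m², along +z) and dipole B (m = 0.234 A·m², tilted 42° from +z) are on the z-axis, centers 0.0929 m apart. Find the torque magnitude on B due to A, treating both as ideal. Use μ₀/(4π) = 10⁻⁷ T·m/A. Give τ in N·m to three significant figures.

τ ≈ 6.60×10⁻⁵ N·m

Dipole B is on the axis of dipole A, so B₁ there is axial: B₁ = (μ₀/4π)·2m₁/r³ along +z.
B₁ = 2(10⁻⁷)(1.69)/(0.0929)³ = 4.216×10⁻⁴ T.
τ = m₂ B₁ sinθ.
τ = (0.234)(4.216×10⁻⁴)·sin42° = 6.601×10⁻⁵ N·m.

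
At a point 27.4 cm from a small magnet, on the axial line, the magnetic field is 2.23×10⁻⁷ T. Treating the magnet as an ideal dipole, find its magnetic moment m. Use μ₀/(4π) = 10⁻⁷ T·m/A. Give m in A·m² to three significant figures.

On axis B = (μ₀/4π)·2m/r³, so m = Br³·4π/(μ₀·2).
m = (2.23×10⁻⁷)·(0.274)³ / (2·10⁻⁷) = 0.02294 A·m².

m ≈ 0.0229 A·m²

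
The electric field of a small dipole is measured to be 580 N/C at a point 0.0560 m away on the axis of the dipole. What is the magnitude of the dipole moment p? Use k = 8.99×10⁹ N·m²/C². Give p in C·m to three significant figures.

p ≈ 5.67×10⁻¹² C·m

On axis E = 2kp/r³, so p = Er³/(2k).
p = (580)·(0.0560)³ / (2·8.99×10⁹) = 5.665×10⁻¹² C·m.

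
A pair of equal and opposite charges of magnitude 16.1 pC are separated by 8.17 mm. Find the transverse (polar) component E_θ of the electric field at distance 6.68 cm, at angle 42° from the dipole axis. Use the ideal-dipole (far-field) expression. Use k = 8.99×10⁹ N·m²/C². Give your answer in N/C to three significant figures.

Dipole moment p = qd = (1.61×10⁻¹¹ C)(0.00817 m) = 1.315×10⁻¹³ C·m.
For a dipole, E_θ = (kp sinθ)/r³.
kp/r³ = (8.99×10⁹)(1.315×10⁻¹³)/(0.0668)³ = 3.966 N/C.
E_θ = 3.966·sin42° = 2.654 N/C.

E_θ ≈ 2.65 N/C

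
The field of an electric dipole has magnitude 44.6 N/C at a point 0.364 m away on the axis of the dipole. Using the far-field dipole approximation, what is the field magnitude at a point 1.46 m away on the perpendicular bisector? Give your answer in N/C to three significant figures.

Dipole fields scale as 1/r³ in the far field.
The axial field is twice the equatorial field at the same r, so the geometry factor is 1/2.
E₂ = E₁ · (1/2) · (r₁/r₂)³ = 44.6 · 0.5 · (0.364/1.46)³.
(r₁/r₂)³ = (0.2493)³ = 0.0155.
E₂ ≈ 0.3456 N/C.

E ≈ 0.346 N/C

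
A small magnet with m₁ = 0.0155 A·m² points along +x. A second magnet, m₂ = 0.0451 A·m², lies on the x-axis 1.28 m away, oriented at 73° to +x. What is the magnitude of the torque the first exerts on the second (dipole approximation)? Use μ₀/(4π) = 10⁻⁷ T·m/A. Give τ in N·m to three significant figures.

Dipole B is on the axis of dipole A, so B₁ there is axial: B₁ = (μ₀/4π)·2m₁/r³ along +x.
B₁ = 2(10⁻⁷)(0.0155)/(1.28)³ = 1.478×10⁻⁹ T.
τ = m₂ B₁ sinθ.
τ = (0.0451)(1.478×10⁻⁹)·sin73° = 6.375×10⁻¹¹ N·m.

τ ≈ 6.38×10⁻¹¹ N·m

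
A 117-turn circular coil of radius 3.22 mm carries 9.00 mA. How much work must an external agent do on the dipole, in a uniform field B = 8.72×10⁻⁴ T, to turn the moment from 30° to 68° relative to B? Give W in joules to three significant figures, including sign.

W ≈ 1.47×10⁻⁸ J

m = NIA = NIπa² = 117·(0.00900)·π·(0.00322)² = 3.43×10⁻⁵ A·m².
W_ext = ΔU = −mB cosθ₂ + mB cosθ₁ = mB(cosθ₁ − cosθ₂).
W = (3.43×10⁻⁵)(8.72×10⁻⁴)·(cos30° − cos68°) = (2.991×10⁻⁸)·(+0.4914) = 1.470×10⁻⁸ J.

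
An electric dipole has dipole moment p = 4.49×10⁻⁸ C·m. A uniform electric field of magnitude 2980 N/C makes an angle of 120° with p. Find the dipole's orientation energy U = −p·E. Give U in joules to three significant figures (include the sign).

U = −p·E = −pE cosθ.
U = −(4.49×10⁻⁸)(2980)·cos120° = 6.690×10⁻⁵ J.

U ≈ 6.69×10⁻⁵ J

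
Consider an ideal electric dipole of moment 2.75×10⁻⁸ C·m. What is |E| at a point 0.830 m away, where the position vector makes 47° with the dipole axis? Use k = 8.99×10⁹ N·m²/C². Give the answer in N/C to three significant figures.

At angle θ the dipole field magnitude is E = (kp/r³)·√(1 + 3cos²θ).
kp/r³ = (8.99×10⁹)(2.75×10⁻⁸) / (0.830)³ = 432.4 N/C.
√(1 + 3cos²47°) = √(1 + 3·0.4651) = √2.3954 ≈ 1.5477.
E ≈ 432.4 × 1.548 = 669.2 N/C.

E ≈ 669 N/C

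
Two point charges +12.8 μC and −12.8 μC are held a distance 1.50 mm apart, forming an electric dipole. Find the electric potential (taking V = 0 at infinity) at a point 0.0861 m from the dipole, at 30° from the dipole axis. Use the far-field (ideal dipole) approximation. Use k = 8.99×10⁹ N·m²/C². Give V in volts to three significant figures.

V ≈ 2.02×10⁴ V

Dipole moment p = qd = (1.28×10⁻⁵ C)(0.00150 m) = 1.92×10⁻⁸ C·m.
The dipole potential is V = kp cosθ / r².
V = (8.99×10⁹)(1.92×10⁻⁸)·cos30° / (0.0861)² = 2.016×10⁴ V.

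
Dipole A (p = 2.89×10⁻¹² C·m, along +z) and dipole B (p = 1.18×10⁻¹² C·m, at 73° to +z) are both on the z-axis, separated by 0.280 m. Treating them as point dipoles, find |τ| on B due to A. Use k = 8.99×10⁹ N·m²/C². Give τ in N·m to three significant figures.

The second dipole sits on the axis of the first, so the field there is axial: E₁ = 2kp₁/r³ along +z.
E₁ = 2(8.99×10⁹)(2.89×10⁻¹²)/(0.280)³ = 2.367 N/C.
Torque on the second dipole: τ = p₂ E₁ sinθ.
τ = (1.18×10⁻¹²)(2.367)·sin73° = 2.671×10⁻¹² N·m.

τ ≈ 2.67×10⁻¹² N·m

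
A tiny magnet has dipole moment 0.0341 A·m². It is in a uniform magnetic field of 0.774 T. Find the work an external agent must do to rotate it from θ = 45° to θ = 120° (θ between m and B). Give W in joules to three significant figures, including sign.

W ≈ 0.0319 J

W_ext = ΔU = −mB cosθ₂ + mB cosθ₁ = mB(cosθ₁ − cosθ₂).
W = (0.0341)(0.774)·(cos45° − cos120°) = (0.02639)·(+1.2071) = 0.03186 J.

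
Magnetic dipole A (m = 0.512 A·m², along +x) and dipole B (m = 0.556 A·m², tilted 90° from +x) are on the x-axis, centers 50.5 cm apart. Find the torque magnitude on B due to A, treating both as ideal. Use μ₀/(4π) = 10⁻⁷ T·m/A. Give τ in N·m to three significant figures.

τ ≈ 4.42×10⁻⁷ N·m

Dipole B is on the axis of dipole A, so B₁ there is axial: B₁ = (μ₀/4π)·2m₁/r³ along +x.
B₁ = 2(10⁻⁷)(0.512)/(0.505)³ = 7.951×10⁻⁷ T.
τ = m₂ B₁ sinθ.
τ = (0.556)(7.951×10⁻⁷)·sin90° = 4.421×10⁻⁷ N·m.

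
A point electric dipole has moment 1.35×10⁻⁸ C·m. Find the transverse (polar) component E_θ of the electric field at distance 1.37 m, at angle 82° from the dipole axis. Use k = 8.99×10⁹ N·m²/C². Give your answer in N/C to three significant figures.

For a dipole, E_θ = (kp sinθ)/r³.
kp/r³ = (8.99×10⁹)(1.35×10⁻⁸)/(1.37)³ = 47.20 N/C.
E_θ = 47.20·sin82° = 46.74 N/C.

E_θ ≈ 46.7 N/C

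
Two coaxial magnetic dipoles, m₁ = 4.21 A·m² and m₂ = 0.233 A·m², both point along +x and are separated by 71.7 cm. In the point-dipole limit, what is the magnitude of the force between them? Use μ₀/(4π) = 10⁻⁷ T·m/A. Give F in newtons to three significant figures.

F ≈ 2.23×10⁻⁶ N

On-axis B of dipole 1: B = (μ₀/4π)·2m₁/r³. Force on dipole 2: F = m₂·dB/dr.
dB/dr = −(μ₀/4π)·6m₁/r⁴, so |F| = (μ₀/4π)·6m₁m₂/r⁴.
F = 6(10⁻⁷)(4.21)(0.233)/(0.717)⁴ = 2.227×10⁻⁶ N.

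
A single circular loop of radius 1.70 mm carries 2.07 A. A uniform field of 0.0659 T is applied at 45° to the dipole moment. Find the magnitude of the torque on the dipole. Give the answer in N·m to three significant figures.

Magnetic moment m = IA = Iπa² = (2.07)·π·(0.00170)² = 1.879×10⁻⁵ A·m².
Torque on a magnetic dipole: τ = mB sinθ.
τ = (1.879×10⁻⁵)(0.0659)·sin45° = 8.756×10⁻⁷ N·m.

τ ≈ 8.76×10⁻⁷ N·m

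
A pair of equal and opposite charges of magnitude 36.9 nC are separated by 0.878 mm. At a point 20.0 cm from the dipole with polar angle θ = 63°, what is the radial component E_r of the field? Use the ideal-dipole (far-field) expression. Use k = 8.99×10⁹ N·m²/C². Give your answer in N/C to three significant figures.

E_r ≈ 33.1 N/C

Dipole moment p = qd = (3.69×10⁻⁸ C)(8.78×10⁻⁴ m) = 3.24×10⁻¹¹ C·m.
For a dipole, E_r = (2kp cosθ)/r³.
kp/r³ = (8.99×10⁹)(3.24×10⁻¹¹)/(0.200)³ = 36.41 N/C.
E_r = 2·36.41·cos63° = 33.06 N/C.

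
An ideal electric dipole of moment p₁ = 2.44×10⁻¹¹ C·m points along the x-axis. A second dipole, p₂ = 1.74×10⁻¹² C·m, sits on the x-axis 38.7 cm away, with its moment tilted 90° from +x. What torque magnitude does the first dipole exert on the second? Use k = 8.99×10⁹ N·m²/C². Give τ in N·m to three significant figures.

τ ≈ 1.32×10⁻¹¹ N·m

The second dipole sits on the axis of the first, so the field there is axial: E₁ = 2kp₁/r³ along +x.
E₁ = 2(8.99×10⁹)(2.44×10⁻¹¹)/(0.387)³ = 7.569 N/C.
Torque on the second dipole: τ = p₂ E₁ sinθ.
τ = (1.74×10⁻¹²)(7.569)·sin90° = 1.317×10⁻¹¹ N·m.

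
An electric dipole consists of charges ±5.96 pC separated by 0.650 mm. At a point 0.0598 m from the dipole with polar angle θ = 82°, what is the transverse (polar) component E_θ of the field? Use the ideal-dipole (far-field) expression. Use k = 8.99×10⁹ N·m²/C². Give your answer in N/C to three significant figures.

Dipole moment p = qd = (5.96×10⁻¹² C)(6.50×10⁻⁴ m) = 3.874×10⁻¹⁵ C·m.
For a dipole, E_θ = (kp sinθ)/r³.
kp/r³ = (8.99×10⁹)(3.874×10⁻¹⁵)/(0.0598)³ = 0.1629 N/C.
E_θ = 0.1629·sin82° = 0.1613 N/C.

E_θ ≈ 0.161 N/C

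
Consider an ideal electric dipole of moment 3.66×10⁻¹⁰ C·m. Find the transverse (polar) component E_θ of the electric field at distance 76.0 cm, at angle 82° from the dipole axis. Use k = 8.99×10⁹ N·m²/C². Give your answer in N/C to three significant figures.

For a dipole, E_θ = (kp sinθ)/r³.
kp/r³ = (8.99×10⁹)(3.66×10⁻¹⁰)/(0.760)³ = 7.495 N/C.
E_θ = 7.495·sin82° = 7.423 N/C.

E_θ ≈ 7.42 N/C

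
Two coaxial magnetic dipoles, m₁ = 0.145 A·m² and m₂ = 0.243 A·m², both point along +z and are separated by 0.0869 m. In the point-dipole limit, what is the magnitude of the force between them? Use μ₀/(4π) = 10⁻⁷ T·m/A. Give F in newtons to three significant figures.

F ≈ 3.71×10⁻⁴ N

On-axis B of dipole 1: B = (μ₀/4π)·2m₁/r³. Force on dipole 2: F = m₂·dB/dr.
dB/dr = −(μ₀/4π)·6m₁/r⁴, so |F| = (μ₀/4π)·6m₁m₂/r⁴.
F = 6(10⁻⁷)(0.145)(0.243)/(0.0869)⁴ = 3.707×10⁻⁴ N.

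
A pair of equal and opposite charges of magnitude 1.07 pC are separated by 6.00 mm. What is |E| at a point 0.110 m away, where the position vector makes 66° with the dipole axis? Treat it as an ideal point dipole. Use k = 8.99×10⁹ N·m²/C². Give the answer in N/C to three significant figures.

E ≈ 0.0530 N/C

Dipole moment p = qd = (1.07×10⁻¹² C)(0.00600 m) = 6.42×10⁻¹⁵ C·m.
At angle θ the dipole field magnitude is E = (kp/r³)·√(1 + 3cos²θ).
kp/r³ = (8.99×10⁹)(6.42×10⁻¹⁵) / (0.110)³ = 0.04336 N/C.
√(1 + 3cos²66°) = √(1 + 3·0.1654) = √1.4963 ≈ 1.2232.
E ≈ 0.04336 × 1.223 = 0.05304 N/C.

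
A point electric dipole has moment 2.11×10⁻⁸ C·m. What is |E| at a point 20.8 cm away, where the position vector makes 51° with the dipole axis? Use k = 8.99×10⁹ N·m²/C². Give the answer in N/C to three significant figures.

E ≈ 3.12×10⁴ N/C

At angle θ the dipole field magnitude is E = (kp/r³)·√(1 + 3cos²θ).
kp/r³ = (8.99×10⁹)(2.11×10⁻⁸) / (0.208)³ = 2.108×10⁴ N/C.
√(1 + 3cos²51°) = √(1 + 3·0.3960) = √2.1881 ≈ 1.4792.
E ≈ 2.108×10⁴ × 1.479 = 3.118×10⁴ N/C.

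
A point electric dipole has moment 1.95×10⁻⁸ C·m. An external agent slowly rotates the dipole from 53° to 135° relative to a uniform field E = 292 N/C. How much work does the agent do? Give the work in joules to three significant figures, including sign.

W ≈ 7.45×10⁻⁶ J

W_ext = ΔU = U(θ₂) − U(θ₁) = −pE cosθ₂ − (−pE cosθ₁) = pE(cosθ₁ − cosθ₂).
W = (1.95×10⁻⁸)(292)·(cos53° − cos135°) = (5.694×10⁻⁶)·(+1.3089) = 7.453×10⁻⁶ J.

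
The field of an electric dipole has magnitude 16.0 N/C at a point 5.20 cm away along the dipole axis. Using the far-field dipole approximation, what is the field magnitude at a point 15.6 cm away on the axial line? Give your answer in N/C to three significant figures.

Dipole fields scale as 1/r³ in the far field; the geometry is the same at both points.
E₂ = E₁ · (r₁/r₂)³ = 16.0 · (5.20/15.6)³.
(r₁/r₂)³ = (0.3333)³ = 0.03704.
E₂ ≈ 0.5926 N/C.

E ≈ 0.593 N/C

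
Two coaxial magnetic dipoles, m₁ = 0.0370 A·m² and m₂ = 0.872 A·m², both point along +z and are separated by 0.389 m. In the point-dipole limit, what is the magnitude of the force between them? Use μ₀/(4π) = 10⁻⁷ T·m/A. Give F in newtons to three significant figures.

On-axis B of dipole 1: B = (μ₀/4π)·2m₁/r³. Force on dipole 2: F = m₂·dB/dr.
dB/dr = −(μ₀/4π)·6m₁/r⁴, so |F| = (μ₀/4π)·6m₁m₂/r⁴.
F = 6(10⁻⁷)(0.0370)(0.872)/(0.389)⁴ = 8.454×10⁻⁷ N.

F ≈ 8.45×10⁻⁷ N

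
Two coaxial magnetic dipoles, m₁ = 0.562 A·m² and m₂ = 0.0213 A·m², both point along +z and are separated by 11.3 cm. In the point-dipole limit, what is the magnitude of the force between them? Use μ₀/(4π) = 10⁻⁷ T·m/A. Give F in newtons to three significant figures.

On-axis B of dipole 1: B = (μ₀/4π)·2m₁/r³. Force on dipole 2: F = m₂·dB/dr.
dB/dr = −(μ₀/4π)·6m₁/r⁴, so |F| = (μ₀/4π)·6m₁m₂/r⁴.
F = 6(10⁻⁷)(0.562)(0.0213)/(0.113)⁴ = 4.405×10⁻⁵ N.

F ≈ 4.41×10⁻⁵ N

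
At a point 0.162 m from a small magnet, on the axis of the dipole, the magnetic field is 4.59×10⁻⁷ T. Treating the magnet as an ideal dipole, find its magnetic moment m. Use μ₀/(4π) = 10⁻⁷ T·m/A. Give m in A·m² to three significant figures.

m ≈ 0.00976 A·m²

On axis B = (μ₀/4π)·2m/r³, so m = Br³·4π/(μ₀·2).
m = (4.59×10⁻⁷)·(0.162)³ / (2·10⁻⁷) = 0.009757 A·m².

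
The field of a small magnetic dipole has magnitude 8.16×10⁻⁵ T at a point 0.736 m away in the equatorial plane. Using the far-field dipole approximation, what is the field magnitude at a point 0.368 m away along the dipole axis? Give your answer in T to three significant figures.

Dipole fields scale as 1/r³ in the far field.
The axial field is twice the equatorial field at the same r, so the geometry factor is 2/1.
B₂ = B₁ · (2/1) · (r₁/r₂)³ = 8.16×10⁻⁵ · 2 · (0.736/0.368)³.
(r₁/r₂)³ = (2)³ = 8.
B₂ ≈ 0.001306 T.

B ≈ 0.00131 T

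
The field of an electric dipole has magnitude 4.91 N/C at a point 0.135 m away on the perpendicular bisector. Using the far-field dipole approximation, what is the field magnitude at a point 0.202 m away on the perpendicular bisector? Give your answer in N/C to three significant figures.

E ≈ 1.47 N/C

Dipole fields scale as 1/r³ in the far field; the geometry is the same at both points.
E₂ = E₁ · (r₁/r₂)³ = 4.91 · (0.135/0.202)³.
(r₁/r₂)³ = (0.6683)³ = 0.2985.
E₂ ≈ 1.466 N/C.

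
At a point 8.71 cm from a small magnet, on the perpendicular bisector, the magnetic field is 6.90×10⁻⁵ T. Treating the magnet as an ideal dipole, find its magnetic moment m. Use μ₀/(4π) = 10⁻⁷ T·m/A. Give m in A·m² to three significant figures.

m ≈ 0.456 A·m²

In the equatorial plane B = (μ₀/4π)·m/r³, so m = Br³·4π/(μ₀).
m = (6.90×10⁻⁵)·(0.0871)³ / (10⁻⁷) = 0.4559 A·m².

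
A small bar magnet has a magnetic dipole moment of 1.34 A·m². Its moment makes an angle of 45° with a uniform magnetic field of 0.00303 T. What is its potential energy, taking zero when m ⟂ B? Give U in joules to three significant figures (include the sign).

U = −m·B = −mB cosθ.
U = −(1.34)(0.00303)·cos45° = -0.002871 J.

U ≈ -0.00287 J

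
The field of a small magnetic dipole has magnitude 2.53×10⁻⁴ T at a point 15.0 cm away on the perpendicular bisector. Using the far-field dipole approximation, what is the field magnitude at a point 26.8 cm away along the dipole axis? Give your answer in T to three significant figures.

B ≈ 8.87×10⁻⁵ T

Dipole fields scale as 1/r³ in the far field.
The axial field is twice the equatorial field at the same r, so the geometry factor is 2/1.
B₂ = B₁ · (2/1) · (r₁/r₂)³ = 2.53×10⁻⁴ · 2 · (15.0/26.8)³.
(r₁/r₂)³ = (0.5597)³ = 0.1753.
B₂ ≈ 8.872×10⁻⁵ T.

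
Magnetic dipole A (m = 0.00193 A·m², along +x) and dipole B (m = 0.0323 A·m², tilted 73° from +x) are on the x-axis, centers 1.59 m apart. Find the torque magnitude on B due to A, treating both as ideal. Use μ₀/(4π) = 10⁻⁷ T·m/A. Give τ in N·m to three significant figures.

τ ≈ 2.97×10⁻¹² N·m

Dipole B is on the axis of dipole A, so B₁ there is axial: B₁ = (μ₀/4π)·2m₁/r³ along +x.
B₁ = 2(10⁻⁷)(0.00193)/(1.59)³ = 9.603×10⁻¹¹ T.
τ = m₂ B₁ sinθ.
τ = (0.0323)(9.603×10⁻¹¹)·sin73° = 2.966×10⁻¹² N·m.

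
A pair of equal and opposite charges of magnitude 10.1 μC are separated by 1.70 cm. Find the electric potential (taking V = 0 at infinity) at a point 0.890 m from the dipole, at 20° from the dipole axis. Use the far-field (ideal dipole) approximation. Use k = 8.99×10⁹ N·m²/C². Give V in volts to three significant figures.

Dipole moment p = qd = (1.01×10⁻⁵ C)(0.0170 m) = 1.717×10⁻⁷ C·m.
The dipole potential is V = kp cosθ / r².
V = (8.99×10⁹)(1.717×10⁻⁷)·cos20° / (0.890)² = 1831 V.

V ≈ 1830 V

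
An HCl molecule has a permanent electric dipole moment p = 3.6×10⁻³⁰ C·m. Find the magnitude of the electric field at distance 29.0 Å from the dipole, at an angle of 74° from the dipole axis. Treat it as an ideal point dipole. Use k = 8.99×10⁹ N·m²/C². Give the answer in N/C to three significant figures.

At angle θ the dipole field magnitude is E = (kp/r³)·√(1 + 3cos²θ).
kp/r³ = (8.99×10⁹)(3.60×10⁻³⁰) / (2.90×10⁻⁹)³ = 1.327×10⁶ N/C.
√(1 + 3cos²74°) = √(1 + 3·0.0760) = √1.2279 ≈ 1.1081.
E ≈ 1.327×10⁶ × 1.108 = 1.470×10⁶ N/C.

E ≈ 1.47×10⁶ N/C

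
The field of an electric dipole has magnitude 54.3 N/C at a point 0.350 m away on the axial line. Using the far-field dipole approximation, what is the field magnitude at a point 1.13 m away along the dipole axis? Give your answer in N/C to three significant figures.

Dipole fields scale as 1/r³ in the far field; the geometry is the same at both points.
E₂ = E₁ · (r₁/r₂)³ = 54.3 · (0.350/1.13)³.
(r₁/r₂)³ = (0.3097)³ = 0.02971.
E₂ ≈ 1.613 N/C.

E ≈ 1.61 N/C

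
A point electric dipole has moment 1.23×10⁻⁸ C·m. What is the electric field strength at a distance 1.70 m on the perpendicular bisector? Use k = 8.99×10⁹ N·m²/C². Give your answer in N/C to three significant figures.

In the equatorial plane E = kp/r³.
E = (8.99×10⁹)(1.23×10⁻⁸) / (1.70)³ = 22.51 N/C.

E ≈ 22.5 N/C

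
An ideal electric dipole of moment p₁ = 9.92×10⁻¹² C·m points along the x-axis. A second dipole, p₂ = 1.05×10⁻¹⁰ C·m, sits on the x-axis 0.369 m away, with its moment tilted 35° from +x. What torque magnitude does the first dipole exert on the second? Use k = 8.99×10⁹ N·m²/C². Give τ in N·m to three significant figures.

τ ≈ 2.14×10⁻¹⁰ N·m

The second dipole sits on the axis of the first, so the field there is axial: E₁ = 2kp₁/r³ along +x.
E₁ = 2(8.99×10⁹)(9.92×10⁻¹²)/(0.369)³ = 3.550 N/C.
Torque on the second dipole: τ = p₂ E₁ sinθ.
τ = (1.05×10⁻¹⁰)(3.550)·sin35° = 2.138×10⁻¹⁰ N·m.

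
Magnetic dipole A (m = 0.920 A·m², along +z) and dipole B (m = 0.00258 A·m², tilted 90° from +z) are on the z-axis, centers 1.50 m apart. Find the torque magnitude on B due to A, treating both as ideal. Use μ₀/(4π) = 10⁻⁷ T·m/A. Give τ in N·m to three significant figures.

Dipole B is on the axis of dipole A, so B₁ there is axial: B₁ = (μ₀/4π)·2m₁/r³ along +z.
B₁ = 2(10⁻⁷)(0.920)/(1.50)³ = 5.452×10⁻⁸ T.
τ = m₂ B₁ sinθ.
τ = (0.00258)(5.452×10⁻⁸)·sin90° = 1.407×10⁻¹⁰ N·m.

τ ≈ 1.41×10⁻¹⁰ N·m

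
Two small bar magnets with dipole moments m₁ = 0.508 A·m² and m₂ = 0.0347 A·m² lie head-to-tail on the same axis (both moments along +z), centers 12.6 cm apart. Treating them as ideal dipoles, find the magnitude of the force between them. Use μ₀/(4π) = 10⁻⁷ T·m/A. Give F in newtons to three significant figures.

F ≈ 4.20×10⁻⁵ N

On-axis B of dipole 1: B = (μ₀/4π)·2m₁/r³. Force on dipole 2: F = m₂·dB/dr.
dB/dr = −(μ₀/4π)·6m₁/r⁴, so |F| = (μ₀/4π)·6m₁m₂/r⁴.
F = 6(10⁻⁷)(0.508)(0.0347)/(0.126)⁴ = 4.196×10⁻⁵ N.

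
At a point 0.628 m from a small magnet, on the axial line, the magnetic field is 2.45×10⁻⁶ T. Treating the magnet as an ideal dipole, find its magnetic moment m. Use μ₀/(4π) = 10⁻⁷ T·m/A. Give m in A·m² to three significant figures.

m ≈ 3.03 A·m²

On axis B = (μ₀/4π)·2m/r³, so m = Br³·4π/(μ₀·2).
m = (2.45×10⁻⁶)·(0.628)³ / (2·10⁻⁷) = 3.034 A·m².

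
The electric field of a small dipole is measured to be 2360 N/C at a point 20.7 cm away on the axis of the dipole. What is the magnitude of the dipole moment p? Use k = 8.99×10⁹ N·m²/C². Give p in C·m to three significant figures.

On axis E = 2kp/r³, so p = Er³/(2k).
p = (2360)·(0.207)³ / (2·8.99×10⁹) = 1.164×10⁻⁹ C·m.

p ≈ 1.16×10⁻⁹ C·m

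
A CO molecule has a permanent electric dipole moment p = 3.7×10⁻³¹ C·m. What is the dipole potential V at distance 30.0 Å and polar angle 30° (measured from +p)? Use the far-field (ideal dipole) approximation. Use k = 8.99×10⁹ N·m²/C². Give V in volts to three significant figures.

The dipole potential is V = kp cosθ / r².
V = (8.99×10⁹)(3.70×10⁻³¹)·cos30° / (3.00×10⁻⁹)² = 3.201×10⁻⁴ V.

V ≈ 3.20×10⁻⁴ V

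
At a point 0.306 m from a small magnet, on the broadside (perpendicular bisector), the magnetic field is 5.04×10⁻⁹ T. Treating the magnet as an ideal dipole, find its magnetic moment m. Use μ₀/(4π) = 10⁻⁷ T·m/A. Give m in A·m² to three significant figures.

In the equatorial plane B = (μ₀/4π)·m/r³, so m = Br³·4π/(μ₀).
m = (5.04×10⁻⁹)·(0.306)³ / (10⁻⁷) = 0.001444 A·m².

m ≈ 0.00144 A·m²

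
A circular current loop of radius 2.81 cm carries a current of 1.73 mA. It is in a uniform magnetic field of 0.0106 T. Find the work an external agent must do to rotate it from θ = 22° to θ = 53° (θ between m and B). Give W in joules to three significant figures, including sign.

W ≈ 1.48×10⁻⁸ J

Magnetic moment m = IA = Iπa² = (0.00173)·π·(0.0281)² = 4.291×10⁻⁶ A·m².
W_ext = ΔU = −mB cosθ₂ + mB cosθ₁ = mB(cosθ₁ − cosθ₂).
W = (4.291×10⁻⁶)(0.0106)·(cos22° − cos53°) = (4.548×10⁻⁸)·(+0.3254) = 1.480×10⁻⁸ J.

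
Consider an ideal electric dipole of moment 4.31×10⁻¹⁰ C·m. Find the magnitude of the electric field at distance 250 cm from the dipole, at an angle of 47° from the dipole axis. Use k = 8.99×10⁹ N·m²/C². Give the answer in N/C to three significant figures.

E ≈ 0.384 N/C

At angle θ the dipole field magnitude is E = (kp/r³)·√(1 + 3cos²θ).
kp/r³ = (8.99×10⁹)(4.31×10⁻¹⁰) / (2.50)³ = 0.2480 N/C.
√(1 + 3cos²47°) = √(1 + 3·0.4651) = √2.3954 ≈ 1.5477.
E ≈ 0.2480 × 1.548 = 0.3838 N/C.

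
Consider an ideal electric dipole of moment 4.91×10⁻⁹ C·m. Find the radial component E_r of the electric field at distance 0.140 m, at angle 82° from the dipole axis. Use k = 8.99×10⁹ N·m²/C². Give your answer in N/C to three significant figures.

E_r ≈ 4480 N/C

For a dipole, E_r = (2kp cosθ)/r³.
kp/r³ = (8.99×10⁹)(4.91×10⁻⁹)/(0.140)³ = 1.609×10⁴ N/C.
E_r = 2·1.609×10⁴·cos82° = 4478 N/C.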